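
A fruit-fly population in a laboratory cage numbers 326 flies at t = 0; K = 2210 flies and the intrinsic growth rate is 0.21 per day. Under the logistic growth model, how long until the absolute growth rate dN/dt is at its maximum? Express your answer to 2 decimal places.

Logistic growth is fastest at N = K/2 = 1105.
A = (K − N₀)/N₀ = 5.7791. Set K/(1 + A·e^(−rt)) = K/2 → A·e^(−rt) = 1.
e^(−0.21t) = 1/5.7791 = 0.173036, so t = ln(5.7791)/0.21 = 1.7543/0.21 = 8.3536.

8.35 days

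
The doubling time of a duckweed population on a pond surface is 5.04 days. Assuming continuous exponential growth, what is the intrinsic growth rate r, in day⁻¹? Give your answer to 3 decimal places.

r = ln(2)/t_d = 0.6931/5.04 = 0.13753.

0.138 per day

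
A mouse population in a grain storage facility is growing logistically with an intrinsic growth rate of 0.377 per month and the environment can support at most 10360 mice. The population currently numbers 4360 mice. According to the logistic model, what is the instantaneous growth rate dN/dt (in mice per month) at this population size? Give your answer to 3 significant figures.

952 mice per month

dN/dt = rN(1 − N/K) = 0.377 × 4360 × (1 − 4360/10360).
1 − 4360/10360 = 0.57915; dN/dt = 0.377 × 4360 × 0.57915 = 951.96.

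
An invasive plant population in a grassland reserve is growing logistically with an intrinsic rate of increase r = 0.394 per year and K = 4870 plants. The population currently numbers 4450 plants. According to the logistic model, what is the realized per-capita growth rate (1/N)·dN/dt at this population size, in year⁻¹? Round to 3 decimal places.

0.034 per year

(1/N)·dN/dt = r(1 − N/K) = 0.394 × (1 − 4450/4870).
= 0.394 × 0.086242 = 0.033979.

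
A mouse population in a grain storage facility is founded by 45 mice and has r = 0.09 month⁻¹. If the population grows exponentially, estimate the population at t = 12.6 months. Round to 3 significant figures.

N(t) = N₀·e^(rt) = 45 × e^(0.09×12.6) = 45 × e^1.134.
e^1.134 ≈ 3.1081, so N ≈ 45 × 3.1081 = 139.863.

140 mice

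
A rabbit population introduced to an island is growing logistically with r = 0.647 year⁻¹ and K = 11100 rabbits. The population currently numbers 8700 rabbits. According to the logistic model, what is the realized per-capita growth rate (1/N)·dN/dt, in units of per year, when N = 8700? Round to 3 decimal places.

0.140 per year

(1/N)·dN/dt = r(1 − N/K) = 0.647 × (1 − 8700/11100).
= 0.647 × 0.21622 = 0.13989.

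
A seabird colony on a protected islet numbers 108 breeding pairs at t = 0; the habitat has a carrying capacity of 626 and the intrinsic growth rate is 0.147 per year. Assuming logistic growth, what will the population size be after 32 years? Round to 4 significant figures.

599.9 breeding pairs

A = (K − N₀)/N₀ = (626 − 108)/108 = 4.7963.
N(t) = K/(1 + A·e^(−rt)) = 626/(1 + 4.7963×e^(−0.147×32)).
e^(−4.704) = 0.009059; denominator = 1 + 4.7963×0.009059 = 1.0434.
N = 626/1.0434 = 599.933.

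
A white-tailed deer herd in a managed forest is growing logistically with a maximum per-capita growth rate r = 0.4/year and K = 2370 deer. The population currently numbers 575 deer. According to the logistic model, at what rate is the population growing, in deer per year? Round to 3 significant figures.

174 deer per year

dN/dt = rN(1 − N/K) = 0.4 × 575 × (1 − 575/2370).
1 − 575/2370 = 0.75738; dN/dt = 0.4 × 575 × 0.75738 = 174.2.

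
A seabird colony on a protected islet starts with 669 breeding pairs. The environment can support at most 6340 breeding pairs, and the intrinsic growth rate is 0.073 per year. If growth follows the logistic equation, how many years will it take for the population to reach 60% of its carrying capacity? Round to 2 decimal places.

A = (K − N₀)/N₀ = (6340 − 669)/669 = 8.4768.
Solve 6340/(1 + 8.4768·e^(−0.073t)) = 3804: 1 + 8.4768·e^(−0.073t) = 1.6667, so e^(−0.073t) = 0.0786457.
−0.073·t = ln(0.0786457) = -2.5428, so t = 2.5428/0.073 = 34.833.

34.83 years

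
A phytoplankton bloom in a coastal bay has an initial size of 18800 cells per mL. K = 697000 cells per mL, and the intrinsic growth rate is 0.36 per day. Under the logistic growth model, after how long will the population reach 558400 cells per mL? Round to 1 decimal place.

13.8 days

A = (K − N₀)/N₀ = (697000 − 18800)/18800 = 36.074.
Solve 697000/(1 + 36.074·e^(−0.36t)) = 558400: 1 + 36.074·e^(−0.36t) = 1.2482, so e^(−0.36t) = 0.00688047.
−0.36·t = ln(0.00688047) = -4.9791, so t = 4.9791/0.36 = 13.831.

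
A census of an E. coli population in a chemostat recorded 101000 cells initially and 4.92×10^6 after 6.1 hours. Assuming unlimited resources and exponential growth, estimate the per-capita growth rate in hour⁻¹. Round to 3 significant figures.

0.637 per hour

From N(t) = N₀·e^(rt): e^(r·6.1) = 4.92×10^6/101000 = 48.713.
r·6.1 = ln(48.713) = 3.8859, so r = 3.8859/6.1 = 0.63704.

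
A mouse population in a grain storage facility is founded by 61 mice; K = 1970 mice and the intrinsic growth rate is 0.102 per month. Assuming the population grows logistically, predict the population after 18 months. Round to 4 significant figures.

A = (K − N₀)/N₀ = (1970 − 61)/61 = 31.295.
N(t) = K/(1 + A·e^(−rt)) = 1970/(1 + 31.295×e^(−0.102×18)).
e^(−1.836) = 0.15945; denominator = 1 + 31.295×0.15945 = 5.9901.
N = 1970/5.9901 = 328.875.

328.9 mice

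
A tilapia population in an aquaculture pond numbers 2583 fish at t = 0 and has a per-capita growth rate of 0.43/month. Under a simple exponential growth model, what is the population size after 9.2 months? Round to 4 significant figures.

135000 fish

N(t) = N₀·e^(rt) = 2583 × e^(0.43×9.2) = 2583 × e^3.956.
e^3.956 ≈ 52.248, so N ≈ 2583 × 52.248 = 134956.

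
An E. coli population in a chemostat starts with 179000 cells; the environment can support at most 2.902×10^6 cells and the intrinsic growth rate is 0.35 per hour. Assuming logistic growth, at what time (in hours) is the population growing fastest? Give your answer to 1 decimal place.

Logistic growth is fastest at N = K/2 = 1.451×10^6.
A = (K − N₀)/N₀ = 15.212. Set K/(1 + A·e^(−rt)) = K/2 → A·e^(−rt) = 1.
e^(−0.35t) = 1/15.212 = 0.0657363, so t = ln(15.212)/0.35 = 2.7221/0.35 = 7.7774.

7.8 hours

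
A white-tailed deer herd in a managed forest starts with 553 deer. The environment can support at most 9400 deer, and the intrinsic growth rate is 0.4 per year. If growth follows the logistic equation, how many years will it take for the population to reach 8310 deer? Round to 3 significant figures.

A = (K − N₀)/N₀ = (9400 − 553)/553 = 15.998.
Solve 9400/(1 + 15.998·e^(−0.4t)) = 8310: 1 + 15.998·e^(−0.4t) = 1.1312, so e^(−0.4t) = 0.00819888.
−0.4·t = ln(0.00819888) = -4.8038, so t = 4.8038/0.4 = 12.009.

12.0 years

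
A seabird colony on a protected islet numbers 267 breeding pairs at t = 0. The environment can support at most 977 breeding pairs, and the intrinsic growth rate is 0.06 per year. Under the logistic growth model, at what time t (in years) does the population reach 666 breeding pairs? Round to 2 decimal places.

28.99 years

A = (K − N₀)/N₀ = (977 − 267)/267 = 2.6592.
Solve 977/(1 + 2.6592·e^(−0.06t)) = 666: 1 + 2.6592·e^(−0.06t) = 1.467, so e^(−0.06t) = 0.175606.
−0.06·t = ln(0.175606) = -1.7395, so t = 1.7395/0.06 = 28.992.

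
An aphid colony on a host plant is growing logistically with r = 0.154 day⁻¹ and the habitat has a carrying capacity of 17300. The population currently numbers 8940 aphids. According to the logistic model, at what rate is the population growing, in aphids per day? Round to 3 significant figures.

dN/dt = rN(1 − N/K) = 0.154 × 8940 × (1 − 8940/17300).
1 − 8940/17300 = 0.48324; dN/dt = 0.154 × 8940 × 0.48324 = 665.3.

665 aphids per day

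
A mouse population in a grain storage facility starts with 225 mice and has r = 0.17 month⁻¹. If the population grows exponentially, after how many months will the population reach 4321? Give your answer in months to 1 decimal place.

Set N₀·e^(rt) = 4321: e^(0.17·t) = 4321/225 = 19.204.
0.17·t = ln(19.204) = 2.9551, so t = 2.9551/0.17 = 17.383.

17.4 months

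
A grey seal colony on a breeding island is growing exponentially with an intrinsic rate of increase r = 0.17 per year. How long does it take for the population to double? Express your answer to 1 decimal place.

4.1 years

Doubling time t_d = ln(2)/r = 0.6931/0.17 = 4.0773.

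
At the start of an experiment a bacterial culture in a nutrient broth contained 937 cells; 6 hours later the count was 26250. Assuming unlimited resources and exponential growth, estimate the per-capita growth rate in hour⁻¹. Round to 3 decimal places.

From N(t) = N₀·e^(rt): e^(r·6) = 26250/937 = 28.015.
r·6 = ln(28.015) = 3.3327, so r = 3.3327/6 = 0.55546.

0.555 per hour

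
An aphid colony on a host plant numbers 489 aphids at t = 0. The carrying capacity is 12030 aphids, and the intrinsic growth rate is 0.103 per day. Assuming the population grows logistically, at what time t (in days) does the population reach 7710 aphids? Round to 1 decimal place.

A = (K − N₀)/N₀ = (12030 − 489)/489 = 23.601.
Solve 12030/(1 + 23.601·e^(−0.103t)) = 7710: 1 + 23.601·e^(−0.103t) = 1.5603, so e^(−0.103t) = 0.0237408.
−0.103·t = ln(0.0237408) = -3.7406, so t = 3.7406/0.103 = 36.316.

36.3 days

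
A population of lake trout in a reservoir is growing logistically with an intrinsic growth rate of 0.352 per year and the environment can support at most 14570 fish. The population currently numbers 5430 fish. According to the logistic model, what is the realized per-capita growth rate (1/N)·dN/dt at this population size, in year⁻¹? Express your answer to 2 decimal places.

0.22 per year

(1/N)·dN/dt = r(1 − N/K) = 0.352 × (1 − 5430/14570).
= 0.352 × 0.62732 = 0.22082.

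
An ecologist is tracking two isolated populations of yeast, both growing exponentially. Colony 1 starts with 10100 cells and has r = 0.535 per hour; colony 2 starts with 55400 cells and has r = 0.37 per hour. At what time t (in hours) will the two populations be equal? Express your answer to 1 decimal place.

Set 10100·e^(0.535t) = 55400·e^(0.37t).
e^((0.535 − 0.37)t) = 55400/10100 → e^(0.165·t) = 5.4851.
0.165·t = ln(5.4851) = 1.702, so t = 1.702/0.165 = 10.315.

10.3 hours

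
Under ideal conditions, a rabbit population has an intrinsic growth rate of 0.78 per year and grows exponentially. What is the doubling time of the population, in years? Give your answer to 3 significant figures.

Doubling time t_d = ln(2)/r = 0.6931/0.78 = 0.88865.

0.889 years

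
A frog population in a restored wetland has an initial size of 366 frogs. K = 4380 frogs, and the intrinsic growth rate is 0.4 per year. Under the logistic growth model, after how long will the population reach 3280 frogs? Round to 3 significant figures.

8.72 years

A = (K − N₀)/N₀ = (4380 − 366)/366 = 10.967.
Solve 4380/(1 + 10.967·e^(−0.4t)) = 3280: 1 + 10.967·e^(−0.4t) = 1.3354, so e^(−0.4t) = 0.0305789.
−0.4·t = ln(0.0305789) = -3.4874, so t = 3.4874/0.4 = 8.7186.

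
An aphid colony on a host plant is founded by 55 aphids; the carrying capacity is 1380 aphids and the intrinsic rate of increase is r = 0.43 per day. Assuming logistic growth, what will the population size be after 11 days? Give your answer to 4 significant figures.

1138 aphids

A = (K − N₀)/N₀ = (1380 − 55)/55 = 24.091.
N(t) = K/(1 + A·e^(−rt)) = 1380/(1 + 24.091×e^(−0.43×11)).
e^(−4.73) = 0.0088265; denominator = 1 + 24.091×0.0088265 = 1.2126.
N = 1380/1.2126 = 1138.02.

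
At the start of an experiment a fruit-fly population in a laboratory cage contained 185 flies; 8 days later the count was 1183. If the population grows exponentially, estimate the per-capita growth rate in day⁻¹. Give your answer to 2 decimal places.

0.23 per day

From N(t) = N₀·e^(rt): e^(r·8) = 1183/185 = 6.3946.
r·8 = ln(6.3946) = 1.8555, so r = 1.8555/8 = 0.23193.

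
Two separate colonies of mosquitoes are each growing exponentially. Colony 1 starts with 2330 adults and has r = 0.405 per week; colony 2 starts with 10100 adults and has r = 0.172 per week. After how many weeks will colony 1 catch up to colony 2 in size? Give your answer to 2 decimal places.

Set 2330·e^(0.405t) = 10100·e^(0.172t).
e^((0.405 − 0.172)t) = 10100/2330 → e^(0.233·t) = 4.3348.
0.233·t = ln(4.3348) = 1.4667, so t = 1.4667/0.233 = 6.2947.

6.29 weeks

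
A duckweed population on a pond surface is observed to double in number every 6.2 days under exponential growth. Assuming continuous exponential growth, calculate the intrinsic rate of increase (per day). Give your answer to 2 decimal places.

0.11 per day

r = ln(2)/t_d = 0.6931/6.2 = 0.1118.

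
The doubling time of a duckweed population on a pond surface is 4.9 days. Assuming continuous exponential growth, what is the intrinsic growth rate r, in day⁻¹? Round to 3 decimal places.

r = ln(2)/t_d = 0.6931/4.9 = 0.14146.

0.141 per day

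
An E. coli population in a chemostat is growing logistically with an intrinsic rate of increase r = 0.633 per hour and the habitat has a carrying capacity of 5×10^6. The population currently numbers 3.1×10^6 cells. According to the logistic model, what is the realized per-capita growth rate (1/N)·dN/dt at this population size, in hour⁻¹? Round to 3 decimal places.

0.241 per hour

(1/N)·dN/dt = r(1 − N/K) = 0.633 × (1 − 3.1×10^6/5×10^6).
= 0.633 × 0.38 = 0.24054.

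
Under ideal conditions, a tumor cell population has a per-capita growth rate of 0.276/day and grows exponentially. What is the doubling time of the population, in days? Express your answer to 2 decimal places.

2.51 days

Doubling time t_d = ln(2)/r = 0.6931/0.276 = 2.5114.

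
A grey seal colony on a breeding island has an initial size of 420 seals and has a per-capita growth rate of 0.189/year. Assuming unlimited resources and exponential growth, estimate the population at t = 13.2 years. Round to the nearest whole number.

N(t) = N₀·e^(rt) = 420 × e^(0.189×13.2) = 420 × e^2.495.
e^2.495 ≈ 12.119, so N ≈ 420 × 12.119 = 5090.11.

5090 seals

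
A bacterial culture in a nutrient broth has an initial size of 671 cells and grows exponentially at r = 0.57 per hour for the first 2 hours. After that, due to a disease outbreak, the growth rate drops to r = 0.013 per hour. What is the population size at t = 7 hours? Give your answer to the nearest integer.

Phase 1: N(2) = 671·e^(0.57×2) = 671·e^1.14 = 2098.06.
Phase 2 runs for 7 − 2 = 5 hours at r = 0.013.
N(7) = 2098.06·e^(0.013×5) = 2098.06·e^0.065 = 2238.97.

2239 cells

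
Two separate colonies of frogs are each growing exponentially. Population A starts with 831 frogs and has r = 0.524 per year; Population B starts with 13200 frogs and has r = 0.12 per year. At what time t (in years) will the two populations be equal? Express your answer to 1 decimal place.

6.8 years

Set 831·e^(0.524t) = 13200·e^(0.12t).
e^((0.524 − 0.12)t) = 13200/831 → e^(0.404·t) = 15.884.
0.404·t = ln(15.884) = 2.7653, so t = 2.7653/0.404 = 6.8449.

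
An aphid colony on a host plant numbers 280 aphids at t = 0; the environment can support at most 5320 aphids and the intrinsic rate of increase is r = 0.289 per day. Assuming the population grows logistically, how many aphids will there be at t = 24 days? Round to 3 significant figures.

5230 aphids

A = (K − N₀)/N₀ = (5320 − 280)/280 = 18.
N(t) = K/(1 + A·e^(−rt)) = 5320/(1 + 18×e^(−0.289×24)).
e^(−6.936) = 0.00097215; denominator = 1 + 18×0.00097215 = 1.0175.
N = 5320/1.0175 = 5228.51.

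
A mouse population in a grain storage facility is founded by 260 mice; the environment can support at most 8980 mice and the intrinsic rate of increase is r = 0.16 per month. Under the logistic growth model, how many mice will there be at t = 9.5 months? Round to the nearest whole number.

1077 mice

A = (K − N₀)/N₀ = (8980 − 260)/260 = 33.538.
N(t) = K/(1 + A·e^(−rt)) = 8980/(1 + 33.538×e^(−0.16×9.5)).
e^(−1.52) = 0.21871; denominator = 1 + 33.538×0.21871 = 8.3353.
N = 8980/8.3353 = 1077.35.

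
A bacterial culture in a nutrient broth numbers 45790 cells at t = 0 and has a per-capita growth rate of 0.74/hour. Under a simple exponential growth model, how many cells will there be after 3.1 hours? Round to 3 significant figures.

454000 cells

N(t) = N₀·e^(rt) = 45790 × e^(0.74×3.1) = 45790 × e^2.294.
e^2.294 ≈ 9.9145, so N ≈ 45790 × 9.9145 = 453986.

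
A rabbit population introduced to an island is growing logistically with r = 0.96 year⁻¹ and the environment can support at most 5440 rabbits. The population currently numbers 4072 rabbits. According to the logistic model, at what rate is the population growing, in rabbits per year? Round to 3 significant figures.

dN/dt = rN(1 − N/K) = 0.96 × 4072 × (1 − 4072/5440).
1 − 4072/5440 = 0.25147; dN/dt = 0.96 × 4072 × 0.25147 = 983.03.

983 rabbits per year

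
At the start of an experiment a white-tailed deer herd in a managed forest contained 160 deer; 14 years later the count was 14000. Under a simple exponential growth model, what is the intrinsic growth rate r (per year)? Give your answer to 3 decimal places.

From N(t) = N₀·e^(rt): e^(r·14) = 14000/160 = 87.5.
r·14 = ln(87.5) = 4.4716, so r = 4.4716/14 = 0.3194.

0.319 per year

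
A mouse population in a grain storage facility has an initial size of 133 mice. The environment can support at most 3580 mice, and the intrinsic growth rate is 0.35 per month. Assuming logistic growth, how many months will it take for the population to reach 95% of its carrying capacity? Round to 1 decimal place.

A = (K − N₀)/N₀ = (3580 − 133)/133 = 25.917.
Solve 3580/(1 + 25.917·e^(−0.35t)) = 3401: 1 + 25.917·e^(−0.35t) = 1.0526, so e^(−0.35t) = 0.00203075.
−0.35·t = ln(0.00203075) = -6.1993, so t = 6.1993/0.35 = 17.712.

17.7 months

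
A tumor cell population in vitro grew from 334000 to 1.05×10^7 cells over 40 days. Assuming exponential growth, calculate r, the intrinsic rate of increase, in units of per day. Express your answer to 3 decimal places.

From N(t) = N₀·e^(rt): e^(r·40) = 1.05×10^7/334000 = 31.437.
r·40 = ln(31.437) = 3.448, so r = 3.448/40 = 0.0862.

0.086 per day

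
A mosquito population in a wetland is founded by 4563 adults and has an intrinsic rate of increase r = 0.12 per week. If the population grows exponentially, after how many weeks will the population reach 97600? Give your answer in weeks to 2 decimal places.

25.52 weeks

Set N₀·e^(rt) = 97600: e^(0.12·t) = 97600/4563 = 21.389.
0.12·t = ln(21.389) = 3.0629, so t = 3.0629/0.12 = 25.524.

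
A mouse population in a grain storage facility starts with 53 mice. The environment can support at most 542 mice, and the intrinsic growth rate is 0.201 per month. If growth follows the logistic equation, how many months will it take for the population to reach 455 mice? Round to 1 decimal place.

19.3 months

A = (K − N₀)/N₀ = (542 − 53)/53 = 9.2264.
Solve 542/(1 + 9.2264·e^(−0.201t)) = 455: 1 + 9.2264·e^(−0.201t) = 1.1912, so e^(−0.201t) = 0.0207241.
−0.201·t = ln(0.0207241) = -3.8765, so t = 3.8765/0.201 = 19.286.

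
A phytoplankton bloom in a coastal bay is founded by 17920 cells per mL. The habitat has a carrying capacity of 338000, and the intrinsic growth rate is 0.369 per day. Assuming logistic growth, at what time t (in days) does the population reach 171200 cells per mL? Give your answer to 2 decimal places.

7.88 days

A = (K − N₀)/N₀ = (338000 − 17920)/17920 = 17.862.
Solve 338000/(1 + 17.862·e^(−0.369t)) = 171200: 1 + 17.862·e^(−0.369t) = 1.9743, so e^(−0.369t) = 0.0545471.
−0.369·t = ln(0.0545471) = -2.9087, so t = 2.9087/0.369 = 7.8826.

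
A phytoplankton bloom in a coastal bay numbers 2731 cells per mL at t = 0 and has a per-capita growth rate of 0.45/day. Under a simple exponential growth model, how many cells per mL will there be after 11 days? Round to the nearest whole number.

385549 cells per mL

N(t) = N₀·e^(rt) = 2731 × e^(0.45×11) = 2731 × e^4.95.
e^4.95 ≈ 141.17, so N ≈ 2731 × 141.17 = 385549.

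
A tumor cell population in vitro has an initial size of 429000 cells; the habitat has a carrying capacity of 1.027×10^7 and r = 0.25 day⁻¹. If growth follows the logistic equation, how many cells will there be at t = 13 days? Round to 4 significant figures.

A = (K − N₀)/N₀ = (1.027×10^7 − 429000)/429000 = 22.939.
N(t) = K/(1 + A·e^(−rt)) = 1.027×10^7/(1 + 22.939×e^(−0.25×13)).
e^(−3.25) = 0.038774; denominator = 1 + 22.939×0.038774 = 1.8895.
N = 1.027×10^7/1.8895 = 5.435425×10^6.

5435000 cells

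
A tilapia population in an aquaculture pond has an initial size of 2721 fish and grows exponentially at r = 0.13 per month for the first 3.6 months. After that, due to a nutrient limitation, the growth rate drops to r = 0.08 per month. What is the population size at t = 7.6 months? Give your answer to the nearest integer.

Phase 1: N(3.6) = 2721·e^(0.13×3.6) = 2721·e^0.468 = 4344.89.
Phase 2 runs for 7.6 − 3.6 = 4 months at r = 0.08.
N(7.6) = 4344.89·e^(0.08×4) = 4344.89·e^0.32 = 5983.46.

5983 fish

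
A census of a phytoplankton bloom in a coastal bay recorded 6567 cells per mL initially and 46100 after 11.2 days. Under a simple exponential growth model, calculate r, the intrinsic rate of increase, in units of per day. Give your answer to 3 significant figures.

0.174 per day

From N(t) = N₀·e^(rt): e^(r·11.2) = 46100/6567 = 7.0199.
r·11.2 = ln(7.0199) = 1.9488, so r = 1.9488/11.2 = 0.174.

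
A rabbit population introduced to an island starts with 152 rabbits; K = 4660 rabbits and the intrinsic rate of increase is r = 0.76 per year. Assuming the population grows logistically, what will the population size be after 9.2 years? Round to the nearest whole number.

4536 rabbits

A = (K − N₀)/N₀ = (4660 − 152)/152 = 29.658.
N(t) = K/(1 + A·e^(−rt)) = 4660/(1 + 29.658×e^(−0.76×9.2)).
e^(−6.992) = 0.00091921; denominator = 1 + 29.658×0.00091921 = 1.0273.
N = 4660/1.0273 = 4536.33.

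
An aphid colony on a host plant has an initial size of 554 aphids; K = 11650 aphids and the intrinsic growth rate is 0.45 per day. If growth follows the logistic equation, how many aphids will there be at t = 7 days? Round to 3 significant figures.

A = (K − N₀)/N₀ = (11650 − 554)/554 = 20.029.
N(t) = K/(1 + A·e^(−rt)) = 11650/(1 + 20.029×e^(−0.45×7)).
e^(−3.15) = 0.042852; denominator = 1 + 20.029×0.042852 = 1.8583.
N = 11650/1.8583 = 6269.24.

6270 aphids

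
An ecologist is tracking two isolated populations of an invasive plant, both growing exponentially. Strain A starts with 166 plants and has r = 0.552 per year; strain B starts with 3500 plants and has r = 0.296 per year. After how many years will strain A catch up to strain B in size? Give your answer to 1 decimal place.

11.9 years

Set 166·e^(0.552t) = 3500·e^(0.296t).
e^((0.552 − 0.296)t) = 3500/166 → e^(0.256·t) = 21.084.
0.256·t = ln(21.084) = 3.0485, so t = 3.0485/0.256 = 11.908.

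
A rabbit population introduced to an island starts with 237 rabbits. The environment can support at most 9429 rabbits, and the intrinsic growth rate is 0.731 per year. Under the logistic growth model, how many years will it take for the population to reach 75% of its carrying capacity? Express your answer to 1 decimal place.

6.5 years

A = (K − N₀)/N₀ = (9429 − 237)/237 = 38.785.
Solve 9429/(1 + 38.785·e^(−0.731t)) = 7071.75: 1 + 38.785·e^(−0.731t) = 1.3333, so e^(−0.731t) = 0.00859443.
−0.731·t = ln(0.00859443) = -4.7566, so t = 4.7566/0.731 = 6.507.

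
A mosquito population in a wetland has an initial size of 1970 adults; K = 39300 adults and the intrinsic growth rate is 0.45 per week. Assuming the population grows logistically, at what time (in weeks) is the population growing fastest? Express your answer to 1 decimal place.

6.5 weeks

Logistic growth is fastest at N = K/2 = 19650.
A = (K − N₀)/N₀ = 18.949. Set K/(1 + A·e^(−rt)) = K/2 → A·e^(−rt) = 1.
e^(−0.45t) = 1/18.949 = 0.0527726, so t = ln(18.949)/0.45 = 2.9418/0.45 = 6.5373.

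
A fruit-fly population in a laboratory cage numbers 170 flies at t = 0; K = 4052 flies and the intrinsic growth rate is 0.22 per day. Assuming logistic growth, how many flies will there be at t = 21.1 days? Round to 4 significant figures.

3321 flies

A = (K − N₀)/N₀ = (4052 − 170)/170 = 22.835.
N(t) = K/(1 + A·e^(−rt)) = 4052/(1 + 22.835×e^(−0.22×21.1)).
e^(−4.642) = 0.0096384; denominator = 1 + 22.835×0.0096384 = 1.2201.
N = 4052/1.2201 = 3321.05.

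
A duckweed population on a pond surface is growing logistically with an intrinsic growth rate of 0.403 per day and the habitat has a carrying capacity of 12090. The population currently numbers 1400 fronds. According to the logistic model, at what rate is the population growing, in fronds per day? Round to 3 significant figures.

dN/dt = rN(1 − N/K) = 0.403 × 1400 × (1 − 1400/12090).
1 − 1400/12090 = 0.8842; dN/dt = 0.403 × 1400 × 0.8842 = 498.87.

499 fronds per day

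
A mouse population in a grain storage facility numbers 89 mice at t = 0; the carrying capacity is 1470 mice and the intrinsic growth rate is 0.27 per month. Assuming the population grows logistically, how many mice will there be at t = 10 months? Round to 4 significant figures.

A = (K − N₀)/N₀ = (1470 − 89)/89 = 15.517.
N(t) = K/(1 + A·e^(−rt)) = 1470/(1 + 15.517×e^(−0.27×10)).
e^(−2.7) = 0.067206; denominator = 1 + 15.517×0.067206 = 2.0428.
N = 1470/2.0428 = 719.594.

719.6 mice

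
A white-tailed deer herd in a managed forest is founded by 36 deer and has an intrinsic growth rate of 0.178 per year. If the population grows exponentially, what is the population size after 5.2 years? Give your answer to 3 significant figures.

90.8 deer

N(t) = N₀·e^(rt) = 36 × e^(0.178×5.2) = 36 × e^0.9256.
e^0.9256 ≈ 2.5234, so N ≈ 36 × 2.5234 = 90.8417.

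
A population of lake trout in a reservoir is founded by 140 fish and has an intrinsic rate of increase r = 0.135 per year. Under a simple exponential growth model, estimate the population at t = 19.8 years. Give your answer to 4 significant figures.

N(t) = N₀·e^(rt) = 140 × e^(0.135×19.8) = 140 × e^2.673.
e^2.673 ≈ 14.483, so N ≈ 140 × 14.483 = 2027.67.

2028 fish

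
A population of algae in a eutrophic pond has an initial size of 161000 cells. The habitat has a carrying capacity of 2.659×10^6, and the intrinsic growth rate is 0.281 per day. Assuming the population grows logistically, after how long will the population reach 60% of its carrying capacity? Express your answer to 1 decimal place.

A = (K − N₀)/N₀ = (2.659×10^6 − 161000)/161000 = 15.516.
Solve 2.659×10^6/(1 + 15.516·e^(−0.281t)) = 1.5954×10^6: 1 + 15.516·e^(−0.281t) = 1.6667, so e^(−0.281t) = 0.0429677.
−0.281·t = ln(0.0429677) = -3.1473, so t = 3.1473/0.281 = 11.2.

11.2 days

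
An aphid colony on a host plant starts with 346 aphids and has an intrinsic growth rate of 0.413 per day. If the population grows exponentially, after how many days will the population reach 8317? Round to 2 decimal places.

Set N₀·e^(rt) = 8317: e^(0.413·t) = 8317/346 = 24.038.
0.413·t = ln(24.038) = 3.1796, so t = 3.1796/0.413 = 7.6988.

7.70 days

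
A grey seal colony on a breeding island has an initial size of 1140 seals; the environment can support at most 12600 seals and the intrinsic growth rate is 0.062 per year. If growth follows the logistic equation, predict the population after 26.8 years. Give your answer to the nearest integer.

A = (K − N₀)/N₀ = (12600 − 1140)/1140 = 10.053.
N(t) = K/(1 + A·e^(−rt)) = 12600/(1 + 10.053×e^(−0.062×26.8)).
e^(−1.662) = 0.18984; denominator = 1 + 10.053×0.18984 = 2.9083.
N = 12600/2.9083 = 4332.37.

4332 seals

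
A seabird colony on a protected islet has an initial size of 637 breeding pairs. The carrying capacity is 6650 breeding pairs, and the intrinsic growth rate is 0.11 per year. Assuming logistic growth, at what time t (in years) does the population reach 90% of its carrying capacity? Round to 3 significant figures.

40.4 years

A = (K − N₀)/N₀ = (6650 − 637)/637 = 9.4396.
Solve 6650/(1 + 9.4396·e^(−0.11t)) = 5985: 1 + 9.4396·e^(−0.11t) = 1.1111, so e^(−0.11t) = 0.0117708.
−0.11·t = ln(0.0117708) = -4.4421, so t = 4.4421/0.11 = 40.383.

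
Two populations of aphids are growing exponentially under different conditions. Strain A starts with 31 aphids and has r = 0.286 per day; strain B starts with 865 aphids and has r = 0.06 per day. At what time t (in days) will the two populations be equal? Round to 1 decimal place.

14.7 days

Set 31·e^(0.286t) = 865·e^(0.06t).
e^((0.286 − 0.06)t) = 865/31 → e^(0.226·t) = 27.903.
0.226·t = ln(27.903) = 3.3287, so t = 3.3287/0.226 = 14.729.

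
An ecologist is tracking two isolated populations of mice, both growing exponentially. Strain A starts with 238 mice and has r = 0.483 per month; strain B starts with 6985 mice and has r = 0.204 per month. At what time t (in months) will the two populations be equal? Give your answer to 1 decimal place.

Set 238·e^(0.483t) = 6985·e^(0.204t).
e^((0.483 − 0.204)t) = 6985/238 → e^(0.279·t) = 29.349.
0.279·t = ln(29.349) = 3.3792, so t = 3.3792/0.279 = 12.112.

12.1 months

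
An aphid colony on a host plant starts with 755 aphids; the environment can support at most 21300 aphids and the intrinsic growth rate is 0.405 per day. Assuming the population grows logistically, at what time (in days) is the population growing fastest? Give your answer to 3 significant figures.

Logistic growth is fastest at N = K/2 = 10650.
A = (K − N₀)/N₀ = 27.212. Set K/(1 + A·e^(−rt)) = K/2 → A·e^(−rt) = 1.
e^(−0.405t) = 1/27.212 = 0.0367486, so t = ln(27.212)/0.405 = 3.3037/0.405 = 8.1572.

8.16 days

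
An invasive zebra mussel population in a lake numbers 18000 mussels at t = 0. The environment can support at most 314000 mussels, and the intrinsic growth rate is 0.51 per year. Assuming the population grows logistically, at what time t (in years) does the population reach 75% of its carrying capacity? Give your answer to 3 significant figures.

7.64 years

A = (K − N₀)/N₀ = (314000 − 18000)/18000 = 16.444.
Solve 314000/(1 + 16.444·e^(−0.51t)) = 235500: 1 + 16.444·e^(−0.51t) = 1.3333, so e^(−0.51t) = 0.0202703.
−0.51·t = ln(0.0202703) = -3.8986, so t = 3.8986/0.51 = 7.6443.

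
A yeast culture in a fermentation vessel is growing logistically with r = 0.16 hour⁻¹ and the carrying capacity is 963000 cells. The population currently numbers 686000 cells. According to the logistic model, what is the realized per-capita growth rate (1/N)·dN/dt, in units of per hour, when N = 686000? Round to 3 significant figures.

0.0460 per hour

(1/N)·dN/dt = r(1 − N/K) = 0.16 × (1 − 686000/963000).
= 0.16 × 0.28764 = 0.046023.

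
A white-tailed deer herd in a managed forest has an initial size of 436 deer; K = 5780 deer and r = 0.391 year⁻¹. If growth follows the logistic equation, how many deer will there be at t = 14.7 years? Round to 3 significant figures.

A = (K − N₀)/N₀ = (5780 − 436)/436 = 12.257.
N(t) = K/(1 + A·e^(−rt)) = 5780/(1 + 12.257×e^(−0.391×14.7)).
e^(−5.748) = 0.0031901; denominator = 1 + 12.257×0.0031901 = 1.0391.
N = 5780/1.0391 = 5562.5.

5560 deer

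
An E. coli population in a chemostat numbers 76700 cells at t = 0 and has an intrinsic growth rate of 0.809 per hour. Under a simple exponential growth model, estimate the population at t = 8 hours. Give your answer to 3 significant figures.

N(t) = N₀·e^(rt) = 76700 × e^(0.809×8) = 76700 × e^6.472.
e^6.472 ≈ 646.78, so N ≈ 76700 × 646.78 = 4.960772×10^7.

49600000 cells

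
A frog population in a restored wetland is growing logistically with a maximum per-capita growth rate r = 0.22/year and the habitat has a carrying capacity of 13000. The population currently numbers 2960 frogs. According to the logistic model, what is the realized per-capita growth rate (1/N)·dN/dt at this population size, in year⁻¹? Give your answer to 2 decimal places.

(1/N)·dN/dt = r(1 − N/K) = 0.22 × (1 − 2960/13000).
= 0.22 × 0.77231 = 0.16991.

0.17 per year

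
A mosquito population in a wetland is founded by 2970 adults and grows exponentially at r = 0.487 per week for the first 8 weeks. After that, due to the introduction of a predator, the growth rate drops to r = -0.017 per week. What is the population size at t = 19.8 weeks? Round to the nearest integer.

Phase 1: N(8) = 2970·e^(0.487×8) = 2970·e^3.896 = 146140.
Phase 2 runs for 19.8 − 8 = 11.8 weeks at r = -0.017.
N(19.8) = 146140·e^(-0.017×11.8) = 146140·e^-0.2006 = 119577.

119577 adults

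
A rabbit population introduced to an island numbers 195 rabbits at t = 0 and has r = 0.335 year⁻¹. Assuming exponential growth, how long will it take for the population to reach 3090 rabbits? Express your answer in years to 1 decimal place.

8.2 years

Set N₀·e^(rt) = 3090: e^(0.335·t) = 3090/195 = 15.846.
0.335·t = ln(15.846) = 2.7629, so t = 2.7629/0.335 = 8.2475.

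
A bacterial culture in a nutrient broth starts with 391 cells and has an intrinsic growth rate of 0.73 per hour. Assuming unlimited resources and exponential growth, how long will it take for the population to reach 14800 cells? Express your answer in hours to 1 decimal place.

Set N₀·e^(rt) = 14800: e^(0.73·t) = 14800/391 = 37.852.
0.73·t = ln(37.852) = 3.6337, so t = 3.6337/0.73 = 4.9776.

5.0 hours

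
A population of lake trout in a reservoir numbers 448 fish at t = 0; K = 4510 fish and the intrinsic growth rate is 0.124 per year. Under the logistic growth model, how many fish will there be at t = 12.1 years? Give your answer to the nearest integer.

A = (K − N₀)/N₀ = (4510 − 448)/448 = 9.067.
N(t) = K/(1 + A·e^(−rt)) = 4510/(1 + 9.067×e^(−0.124×12.1)).
e^(−1.5) = 0.22304; denominator = 1 + 9.067×0.22304 = 3.0223.
N = 4510/3.0223 = 1492.24.

1492 fish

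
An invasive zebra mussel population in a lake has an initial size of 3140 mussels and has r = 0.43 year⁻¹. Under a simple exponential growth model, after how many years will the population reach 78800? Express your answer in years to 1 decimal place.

Set N₀·e^(rt) = 78800: e^(0.43·t) = 78800/3140 = 25.096.
0.43·t = ln(25.096) = 3.2227, so t = 3.2227/0.43 = 7.4946.

7.5 years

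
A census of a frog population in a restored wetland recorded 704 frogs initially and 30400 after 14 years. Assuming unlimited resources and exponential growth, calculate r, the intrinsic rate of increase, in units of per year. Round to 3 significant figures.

0.269 per year

From N(t) = N₀·e^(rt): e^(r·14) = 30400/704 = 43.182.
r·14 = ln(43.182) = 3.7654, so r = 3.7654/14 = 0.26896.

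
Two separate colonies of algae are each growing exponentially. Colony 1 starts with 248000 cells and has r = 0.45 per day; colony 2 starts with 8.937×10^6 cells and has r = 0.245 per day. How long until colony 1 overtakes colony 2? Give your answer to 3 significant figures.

17.5 days

Set 248000·e^(0.45t) = 8.937×10^6·e^(0.245t).
e^((0.45 − 0.245)t) = 8.937×10^6/248000 → e^(0.205·t) = 36.036.
0.205·t = ln(36.036) = 3.5845, so t = 3.5845/0.205 = 17.485.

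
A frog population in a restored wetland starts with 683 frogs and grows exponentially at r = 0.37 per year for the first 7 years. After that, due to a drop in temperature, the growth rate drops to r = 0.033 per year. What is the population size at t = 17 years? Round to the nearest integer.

12664 frogs

Phase 1: N(7) = 683·e^(0.37×7) = 683·e^2.59 = 9104.23.
Phase 2 runs for 17 − 7 = 10 years at r = 0.033.
N(17) = 9104.23·e^(0.033×10) = 9104.23·e^0.33 = 12663.7.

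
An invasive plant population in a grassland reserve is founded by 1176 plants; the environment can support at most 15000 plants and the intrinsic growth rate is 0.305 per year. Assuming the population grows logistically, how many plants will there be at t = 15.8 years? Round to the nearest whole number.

13700 plants

A = (K − N₀)/N₀ = (15000 − 1176)/1176 = 11.755.
N(t) = K/(1 + A·e^(−rt)) = 15000/(1 + 11.755×e^(−0.305×15.8)).
e^(−4.819) = 0.0080749; denominator = 1 + 11.755×0.0080749 = 1.0949.
N = 15000/1.0949 = 13699.6.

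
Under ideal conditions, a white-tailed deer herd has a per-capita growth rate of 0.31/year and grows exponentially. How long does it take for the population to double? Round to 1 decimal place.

Doubling time t_d = ln(2)/r = 0.6931/0.31 = 2.236.

2.2 years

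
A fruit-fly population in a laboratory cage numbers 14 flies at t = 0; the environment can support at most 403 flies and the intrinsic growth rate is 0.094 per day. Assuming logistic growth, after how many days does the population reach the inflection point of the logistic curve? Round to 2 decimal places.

35.37 days

Logistic growth is fastest at N = K/2 = 201.5.
A = (K − N₀)/N₀ = 27.786. Set K/(1 + A·e^(−rt)) = K/2 → A·e^(−rt) = 1.
e^(−0.094t) = 1/27.786 = 0.0359897, so t = ln(27.786)/0.094 = 3.3245/0.094 = 35.367.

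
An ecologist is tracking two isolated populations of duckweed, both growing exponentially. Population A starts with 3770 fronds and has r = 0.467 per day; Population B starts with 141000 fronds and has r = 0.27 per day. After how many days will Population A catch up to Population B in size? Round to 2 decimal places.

Set 3770·e^(0.467t) = 141000·e^(0.27t).
e^((0.467 − 0.27)t) = 141000/3770 → e^(0.197·t) = 37.401.
0.197·t = ln(37.401) = 3.6217, so t = 3.6217/0.197 = 18.384.

18.38 days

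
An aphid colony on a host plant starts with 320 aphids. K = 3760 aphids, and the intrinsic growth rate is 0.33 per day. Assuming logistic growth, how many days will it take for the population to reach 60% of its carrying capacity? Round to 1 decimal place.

8.4 days

A = (K − N₀)/N₀ = (3760 − 320)/320 = 10.75.
Solve 3760/(1 + 10.75·e^(−0.33t)) = 2256: 1 + 10.75·e^(−0.33t) = 1.6667, so e^(−0.33t) = 0.0620155.
−0.33·t = ln(0.0620155) = -2.7804, so t = 2.7804/0.33 = 8.4254.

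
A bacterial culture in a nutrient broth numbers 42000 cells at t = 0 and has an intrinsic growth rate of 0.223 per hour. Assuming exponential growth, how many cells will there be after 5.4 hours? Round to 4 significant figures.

140000 cells

N(t) = N₀·e^(rt) = 42000 × e^(0.223×5.4) = 42000 × e^1.204.
e^1.204 ≈ 3.3341, so N ≈ 42000 × 3.3341 = 140032.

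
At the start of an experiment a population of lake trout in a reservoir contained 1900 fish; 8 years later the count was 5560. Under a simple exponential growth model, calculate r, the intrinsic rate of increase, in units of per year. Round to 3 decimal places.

0.134 per year

From N(t) = N₀·e^(rt): e^(r·8) = 5560/1900 = 2.9263.
r·8 = ln(2.9263) = 1.0737, so r = 1.0737/8 = 0.13422.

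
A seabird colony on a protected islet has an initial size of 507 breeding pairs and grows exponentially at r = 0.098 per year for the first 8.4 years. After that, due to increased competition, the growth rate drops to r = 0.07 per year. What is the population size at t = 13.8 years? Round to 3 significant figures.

1690 breeding pairs

Phase 1: N(8.4) = 507·e^(0.098×8.4) = 507·e^0.8232 = 1154.83.
Phase 2 runs for 13.8 − 8.4 = 5.4 years at r = 0.07.
N(13.8) = 1154.83·e^(0.07×5.4) = 1154.83·e^0.378 = 1685.32.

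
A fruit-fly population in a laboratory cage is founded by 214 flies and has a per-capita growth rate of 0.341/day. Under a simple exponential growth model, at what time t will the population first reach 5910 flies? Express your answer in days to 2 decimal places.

Set N₀·e^(rt) = 5910: e^(0.341·t) = 5910/214 = 27.617.
0.341·t = ln(27.617) = 3.3184, so t = 3.3184/0.341 = 9.7315.

9.73 days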